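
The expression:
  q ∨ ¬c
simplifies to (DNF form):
q ∨ ¬c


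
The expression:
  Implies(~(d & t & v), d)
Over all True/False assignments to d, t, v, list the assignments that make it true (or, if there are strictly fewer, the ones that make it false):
is true only for:
  d=True, t=False, v=False;
  d=True, t=False, v=True;
  d=True, t=True, v=False;
  d=True, t=True, v=True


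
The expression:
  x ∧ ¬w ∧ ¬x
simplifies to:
False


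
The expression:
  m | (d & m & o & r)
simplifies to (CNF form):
m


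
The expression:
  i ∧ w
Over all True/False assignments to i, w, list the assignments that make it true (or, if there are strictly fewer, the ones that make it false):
is true only for:
  i=True, w=True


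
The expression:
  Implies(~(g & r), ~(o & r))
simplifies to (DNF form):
g | ~o | ~r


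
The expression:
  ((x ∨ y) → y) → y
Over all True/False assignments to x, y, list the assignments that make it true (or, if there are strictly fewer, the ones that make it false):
is false only for:
  x=False, y=False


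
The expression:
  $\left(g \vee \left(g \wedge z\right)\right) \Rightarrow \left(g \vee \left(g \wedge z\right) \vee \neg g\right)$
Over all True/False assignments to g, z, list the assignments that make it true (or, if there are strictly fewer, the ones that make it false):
is always true.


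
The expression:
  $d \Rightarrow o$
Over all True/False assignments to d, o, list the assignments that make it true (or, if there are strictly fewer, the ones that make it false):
is false only for:
  d=True, o=False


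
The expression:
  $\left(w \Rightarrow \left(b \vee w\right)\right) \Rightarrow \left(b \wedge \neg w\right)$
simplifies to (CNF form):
$b \wedge \neg w$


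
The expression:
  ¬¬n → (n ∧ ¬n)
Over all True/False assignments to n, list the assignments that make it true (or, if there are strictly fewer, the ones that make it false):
is true only for:
  n=False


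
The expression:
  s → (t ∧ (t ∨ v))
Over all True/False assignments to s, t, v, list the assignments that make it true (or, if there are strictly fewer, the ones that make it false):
is false only for:
  s=True, t=False, v=False;
  s=True, t=False, v=True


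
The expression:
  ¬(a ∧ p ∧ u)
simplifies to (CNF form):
¬a ∨ ¬p ∨ ¬u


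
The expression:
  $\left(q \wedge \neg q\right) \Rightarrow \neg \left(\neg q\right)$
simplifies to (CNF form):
$\text{True}$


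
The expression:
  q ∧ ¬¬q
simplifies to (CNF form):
q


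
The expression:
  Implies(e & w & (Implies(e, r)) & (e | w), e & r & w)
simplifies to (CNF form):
True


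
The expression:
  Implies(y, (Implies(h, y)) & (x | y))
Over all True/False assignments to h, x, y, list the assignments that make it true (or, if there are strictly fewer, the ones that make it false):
is always true.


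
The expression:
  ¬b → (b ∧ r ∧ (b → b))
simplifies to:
b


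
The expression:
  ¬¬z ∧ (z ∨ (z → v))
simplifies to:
z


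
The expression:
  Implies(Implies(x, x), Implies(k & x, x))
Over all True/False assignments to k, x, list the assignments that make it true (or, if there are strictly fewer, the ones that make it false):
is always true.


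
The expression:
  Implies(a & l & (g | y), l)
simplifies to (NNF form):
True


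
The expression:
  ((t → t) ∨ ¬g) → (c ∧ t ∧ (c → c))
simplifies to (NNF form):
c ∧ t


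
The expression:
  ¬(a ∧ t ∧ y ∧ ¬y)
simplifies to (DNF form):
True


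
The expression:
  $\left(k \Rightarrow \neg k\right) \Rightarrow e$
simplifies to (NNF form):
$e \vee k$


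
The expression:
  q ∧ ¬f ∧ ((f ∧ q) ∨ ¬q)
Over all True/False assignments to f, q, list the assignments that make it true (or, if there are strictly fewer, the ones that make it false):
is never true.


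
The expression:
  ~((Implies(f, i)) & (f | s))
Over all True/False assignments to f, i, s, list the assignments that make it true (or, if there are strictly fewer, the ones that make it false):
is true only for:
  f=False, i=False, s=False;
  f=False, i=True, s=False;
  f=True, i=False, s=False;
  f=True, i=False, s=True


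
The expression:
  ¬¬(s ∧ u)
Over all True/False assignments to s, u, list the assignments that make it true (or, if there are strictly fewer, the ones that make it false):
is true only for:
  s=True, u=True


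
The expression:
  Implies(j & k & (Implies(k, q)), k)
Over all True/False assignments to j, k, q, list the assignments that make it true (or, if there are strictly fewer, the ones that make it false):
is always true.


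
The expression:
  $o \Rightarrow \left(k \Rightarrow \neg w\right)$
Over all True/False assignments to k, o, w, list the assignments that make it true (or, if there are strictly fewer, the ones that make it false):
is false only for:
  k=True, o=True, w=True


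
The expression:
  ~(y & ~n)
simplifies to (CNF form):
n | ~y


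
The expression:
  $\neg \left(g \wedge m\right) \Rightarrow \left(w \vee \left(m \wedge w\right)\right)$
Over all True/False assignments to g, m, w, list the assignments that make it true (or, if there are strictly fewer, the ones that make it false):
is false only for:
  g=False, m=False, w=False;
  g=False, m=True, w=False;
  g=True, m=False, w=False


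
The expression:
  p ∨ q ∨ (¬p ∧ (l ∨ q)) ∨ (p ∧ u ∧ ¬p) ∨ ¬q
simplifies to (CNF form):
True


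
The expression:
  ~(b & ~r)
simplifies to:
r | ~b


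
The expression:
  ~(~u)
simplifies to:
u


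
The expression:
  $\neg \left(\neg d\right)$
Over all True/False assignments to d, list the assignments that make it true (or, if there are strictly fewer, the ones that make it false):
is true only for:
  d=True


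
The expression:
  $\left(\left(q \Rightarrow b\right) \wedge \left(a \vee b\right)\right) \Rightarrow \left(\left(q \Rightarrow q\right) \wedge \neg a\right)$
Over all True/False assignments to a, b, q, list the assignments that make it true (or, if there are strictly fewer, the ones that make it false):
is false only for:
  a=True, b=False, q=False;
  a=True, b=True, q=False;
  a=True, b=True, q=True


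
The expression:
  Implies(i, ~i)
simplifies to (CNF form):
~i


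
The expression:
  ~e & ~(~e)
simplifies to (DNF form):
False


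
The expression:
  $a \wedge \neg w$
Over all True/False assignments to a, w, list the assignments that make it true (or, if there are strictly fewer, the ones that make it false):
is true only for:
  a=True, w=False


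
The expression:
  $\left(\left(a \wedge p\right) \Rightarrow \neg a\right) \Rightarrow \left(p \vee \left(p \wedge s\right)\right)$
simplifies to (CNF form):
$p$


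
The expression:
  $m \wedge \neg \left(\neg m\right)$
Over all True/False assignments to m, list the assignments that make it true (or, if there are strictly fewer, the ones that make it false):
is true only for:
  m=True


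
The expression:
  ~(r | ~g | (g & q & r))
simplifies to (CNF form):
g & ~r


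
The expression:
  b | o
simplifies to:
b | o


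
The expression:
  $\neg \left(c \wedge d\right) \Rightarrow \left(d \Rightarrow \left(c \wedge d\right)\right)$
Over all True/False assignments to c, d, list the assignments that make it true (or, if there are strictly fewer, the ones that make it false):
is false only for:
  c=False, d=True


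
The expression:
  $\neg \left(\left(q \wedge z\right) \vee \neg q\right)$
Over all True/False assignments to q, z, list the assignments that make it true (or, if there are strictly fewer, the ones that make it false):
is true only for:
  q=True, z=False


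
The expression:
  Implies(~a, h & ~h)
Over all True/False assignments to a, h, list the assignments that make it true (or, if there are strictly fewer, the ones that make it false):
is true only for:
  a=True, h=False;
  a=True, h=True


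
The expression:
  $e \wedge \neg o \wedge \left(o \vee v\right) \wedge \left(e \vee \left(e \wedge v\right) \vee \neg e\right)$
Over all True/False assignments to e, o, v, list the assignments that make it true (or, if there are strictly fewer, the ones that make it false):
is true only for:
  e=True, o=False, v=True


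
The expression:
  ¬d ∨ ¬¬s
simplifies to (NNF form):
s ∨ ¬d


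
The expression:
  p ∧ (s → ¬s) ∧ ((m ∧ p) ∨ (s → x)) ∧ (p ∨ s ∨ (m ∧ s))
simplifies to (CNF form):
p ∧ ¬s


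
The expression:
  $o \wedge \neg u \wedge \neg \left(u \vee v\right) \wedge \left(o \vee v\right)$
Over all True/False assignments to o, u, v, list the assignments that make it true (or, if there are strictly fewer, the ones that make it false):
is true only for:
  o=True, u=False, v=False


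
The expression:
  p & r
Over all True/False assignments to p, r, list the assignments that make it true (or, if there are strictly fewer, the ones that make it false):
is true only for:
  p=True, r=True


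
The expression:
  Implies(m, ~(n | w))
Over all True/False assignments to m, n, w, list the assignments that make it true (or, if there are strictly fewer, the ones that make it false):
is false only for:
  m=True, n=False, w=True;
  m=True, n=True, w=False;
  m=True, n=True, w=True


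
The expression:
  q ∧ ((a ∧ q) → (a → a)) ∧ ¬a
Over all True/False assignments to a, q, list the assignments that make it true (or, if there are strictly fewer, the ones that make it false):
is true only for:
  a=False, q=True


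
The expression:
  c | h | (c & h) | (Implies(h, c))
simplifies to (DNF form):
True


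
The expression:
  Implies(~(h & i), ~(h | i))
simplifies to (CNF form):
(h | ~i) & (i | ~h)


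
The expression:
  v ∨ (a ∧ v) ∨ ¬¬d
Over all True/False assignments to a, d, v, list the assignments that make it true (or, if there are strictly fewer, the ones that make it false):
is false only for:
  a=False, d=False, v=False;
  a=True, d=False, v=False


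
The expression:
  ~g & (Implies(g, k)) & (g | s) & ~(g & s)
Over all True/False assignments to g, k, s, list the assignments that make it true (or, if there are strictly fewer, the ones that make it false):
is true only for:
  g=False, k=False, s=True;
  g=False, k=True, s=True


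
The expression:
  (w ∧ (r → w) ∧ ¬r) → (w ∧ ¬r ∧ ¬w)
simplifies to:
r ∨ ¬w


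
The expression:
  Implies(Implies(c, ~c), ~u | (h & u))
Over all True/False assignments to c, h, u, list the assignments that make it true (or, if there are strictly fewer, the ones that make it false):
is false only for:
  c=False, h=False, u=True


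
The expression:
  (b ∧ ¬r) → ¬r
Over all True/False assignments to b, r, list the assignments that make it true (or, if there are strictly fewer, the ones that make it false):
is always true.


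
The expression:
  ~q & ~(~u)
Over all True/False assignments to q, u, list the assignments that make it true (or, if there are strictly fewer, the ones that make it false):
is true only for:
  q=False, u=True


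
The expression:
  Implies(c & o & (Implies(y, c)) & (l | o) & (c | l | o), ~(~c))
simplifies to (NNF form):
True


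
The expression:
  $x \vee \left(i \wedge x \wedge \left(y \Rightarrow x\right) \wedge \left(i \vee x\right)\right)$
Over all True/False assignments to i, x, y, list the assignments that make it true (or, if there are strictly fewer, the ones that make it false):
is true only for:
  i=False, x=True, y=False;
  i=False, x=True, y=True;
  i=True, x=True, y=False;
  i=True, x=True, y=True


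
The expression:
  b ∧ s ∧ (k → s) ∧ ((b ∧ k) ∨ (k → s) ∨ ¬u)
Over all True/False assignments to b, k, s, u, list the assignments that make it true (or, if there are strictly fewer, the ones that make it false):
is true only for:
  b=True, k=False, s=True, u=False;
  b=True, k=False, s=True, u=True;
  b=True, k=True, s=True, u=False;
  b=True, k=True, s=True, u=True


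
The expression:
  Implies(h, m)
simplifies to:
m | ~h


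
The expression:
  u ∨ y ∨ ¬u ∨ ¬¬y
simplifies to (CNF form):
True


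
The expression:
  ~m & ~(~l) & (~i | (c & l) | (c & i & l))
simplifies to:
l & ~m & (c | ~i)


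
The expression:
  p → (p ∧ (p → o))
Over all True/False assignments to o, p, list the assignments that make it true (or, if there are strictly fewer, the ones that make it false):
is false only for:
  o=False, p=True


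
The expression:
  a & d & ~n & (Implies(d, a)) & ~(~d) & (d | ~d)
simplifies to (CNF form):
a & d & ~n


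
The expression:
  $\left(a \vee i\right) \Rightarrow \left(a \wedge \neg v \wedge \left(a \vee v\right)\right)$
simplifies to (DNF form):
$\left(a \wedge \neg v\right) \vee \left(\neg a \wedge \neg i\right)$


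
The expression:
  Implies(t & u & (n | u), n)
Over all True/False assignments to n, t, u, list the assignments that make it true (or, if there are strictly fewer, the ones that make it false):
is false only for:
  n=False, t=True, u=True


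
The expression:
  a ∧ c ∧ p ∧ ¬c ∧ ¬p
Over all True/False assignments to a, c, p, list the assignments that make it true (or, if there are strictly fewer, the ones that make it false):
is never true.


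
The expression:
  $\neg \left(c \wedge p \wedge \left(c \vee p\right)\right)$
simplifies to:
$\neg c \vee \neg p$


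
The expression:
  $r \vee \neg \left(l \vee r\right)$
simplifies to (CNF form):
$r \vee \neg l$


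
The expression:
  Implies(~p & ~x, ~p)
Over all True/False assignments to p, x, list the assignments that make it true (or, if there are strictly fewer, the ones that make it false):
is always true.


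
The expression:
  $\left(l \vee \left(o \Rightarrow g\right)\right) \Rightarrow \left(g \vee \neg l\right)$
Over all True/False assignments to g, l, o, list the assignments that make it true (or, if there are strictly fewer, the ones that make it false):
is false only for:
  g=False, l=True, o=False;
  g=False, l=True, o=True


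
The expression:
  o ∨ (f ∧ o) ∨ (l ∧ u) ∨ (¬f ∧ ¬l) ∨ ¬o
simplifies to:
True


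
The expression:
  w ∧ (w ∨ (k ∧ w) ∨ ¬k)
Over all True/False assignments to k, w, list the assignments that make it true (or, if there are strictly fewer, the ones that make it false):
is true only for:
  k=False, w=True;
  k=True, w=True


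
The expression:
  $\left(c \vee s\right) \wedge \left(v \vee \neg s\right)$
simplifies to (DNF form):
$\left(c \wedge \neg s\right) \vee \left(s \wedge v\right)$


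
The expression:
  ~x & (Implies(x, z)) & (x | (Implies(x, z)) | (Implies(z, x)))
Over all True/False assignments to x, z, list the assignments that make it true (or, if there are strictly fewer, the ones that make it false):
is true only for:
  x=False, z=False;
  x=False, z=True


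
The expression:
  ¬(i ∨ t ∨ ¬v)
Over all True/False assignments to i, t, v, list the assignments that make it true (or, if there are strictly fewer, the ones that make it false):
is true only for:
  i=False, t=False, v=True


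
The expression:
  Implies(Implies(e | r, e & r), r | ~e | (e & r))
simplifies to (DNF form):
True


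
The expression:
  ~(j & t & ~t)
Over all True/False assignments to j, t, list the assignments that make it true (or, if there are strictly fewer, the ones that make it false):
is always true.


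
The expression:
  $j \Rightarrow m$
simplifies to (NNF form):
$m \vee \neg j$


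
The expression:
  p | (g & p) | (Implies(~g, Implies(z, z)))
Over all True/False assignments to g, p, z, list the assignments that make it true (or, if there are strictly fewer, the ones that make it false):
is always true.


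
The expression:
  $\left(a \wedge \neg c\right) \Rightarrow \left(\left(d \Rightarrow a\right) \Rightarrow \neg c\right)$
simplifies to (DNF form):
$\text{True}$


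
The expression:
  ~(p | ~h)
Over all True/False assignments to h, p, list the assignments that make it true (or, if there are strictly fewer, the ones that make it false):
is true only for:
  h=True, p=False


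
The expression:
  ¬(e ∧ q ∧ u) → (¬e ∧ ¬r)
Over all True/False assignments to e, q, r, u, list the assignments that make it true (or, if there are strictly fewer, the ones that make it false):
is true only for:
  e=False, q=False, r=False, u=False;
  e=False, q=False, r=False, u=True;
  e=False, q=True, r=False, u=False;
  e=False, q=True, r=False, u=True;
  e=True, q=True, r=False, u=True;
  e=True, q=True, r=True, u=True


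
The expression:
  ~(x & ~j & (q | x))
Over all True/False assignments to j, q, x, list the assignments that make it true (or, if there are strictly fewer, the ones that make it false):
is false only for:
  j=False, q=False, x=True;
  j=False, q=True, x=True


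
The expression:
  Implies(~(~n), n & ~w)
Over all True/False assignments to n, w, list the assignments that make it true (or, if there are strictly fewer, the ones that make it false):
is false only for:
  n=True, w=True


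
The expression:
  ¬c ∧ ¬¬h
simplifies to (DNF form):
h ∧ ¬c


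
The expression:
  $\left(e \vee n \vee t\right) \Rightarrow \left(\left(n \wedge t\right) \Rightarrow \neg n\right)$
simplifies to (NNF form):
$\neg n \vee \neg t$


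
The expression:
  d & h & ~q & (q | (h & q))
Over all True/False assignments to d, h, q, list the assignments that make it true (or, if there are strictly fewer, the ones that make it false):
is never true.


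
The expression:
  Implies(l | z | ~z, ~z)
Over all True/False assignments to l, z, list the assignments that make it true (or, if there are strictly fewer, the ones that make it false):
is true only for:
  l=False, z=False;
  l=True, z=False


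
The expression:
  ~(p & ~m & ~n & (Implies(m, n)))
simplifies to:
m | n | ~p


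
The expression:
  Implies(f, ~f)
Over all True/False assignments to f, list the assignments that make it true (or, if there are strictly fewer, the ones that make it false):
is true only for:
  f=False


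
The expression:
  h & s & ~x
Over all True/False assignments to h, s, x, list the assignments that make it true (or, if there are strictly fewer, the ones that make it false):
is true only for:
  h=True, s=True, x=False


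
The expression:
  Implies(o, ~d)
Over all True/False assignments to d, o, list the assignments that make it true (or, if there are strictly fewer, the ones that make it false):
is false only for:
  d=True, o=True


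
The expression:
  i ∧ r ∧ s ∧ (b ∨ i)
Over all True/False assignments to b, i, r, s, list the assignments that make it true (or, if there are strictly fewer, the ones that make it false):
is true only for:
  b=False, i=True, r=True, s=True;
  b=True, i=True, r=True, s=True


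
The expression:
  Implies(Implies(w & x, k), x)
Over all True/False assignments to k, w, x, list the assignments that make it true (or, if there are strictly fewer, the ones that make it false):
is true only for:
  k=False, w=False, x=True;
  k=False, w=True, x=True;
  k=True, w=False, x=True;
  k=True, w=True, x=True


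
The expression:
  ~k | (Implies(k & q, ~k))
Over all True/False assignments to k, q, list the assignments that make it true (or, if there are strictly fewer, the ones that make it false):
is false only for:
  k=True, q=True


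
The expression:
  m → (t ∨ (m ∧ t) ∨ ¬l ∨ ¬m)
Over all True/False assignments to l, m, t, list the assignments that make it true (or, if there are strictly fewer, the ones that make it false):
is false only for:
  l=True, m=True, t=False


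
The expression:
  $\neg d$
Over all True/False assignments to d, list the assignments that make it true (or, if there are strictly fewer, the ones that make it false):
is true only for:
  d=False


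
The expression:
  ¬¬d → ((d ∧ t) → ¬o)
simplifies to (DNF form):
¬d ∨ ¬o ∨ ¬t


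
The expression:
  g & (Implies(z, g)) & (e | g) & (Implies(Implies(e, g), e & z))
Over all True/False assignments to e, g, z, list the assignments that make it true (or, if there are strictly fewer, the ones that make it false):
is true only for:
  e=True, g=True, z=True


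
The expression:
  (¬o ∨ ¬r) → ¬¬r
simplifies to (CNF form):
r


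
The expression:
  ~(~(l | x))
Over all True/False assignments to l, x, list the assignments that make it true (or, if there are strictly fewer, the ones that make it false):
is false only for:
  l=False, x=False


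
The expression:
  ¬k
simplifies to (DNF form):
¬k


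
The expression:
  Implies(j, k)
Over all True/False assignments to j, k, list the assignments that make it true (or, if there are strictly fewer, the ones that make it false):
is false only for:
  j=True, k=False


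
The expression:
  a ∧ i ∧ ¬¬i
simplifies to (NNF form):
a ∧ i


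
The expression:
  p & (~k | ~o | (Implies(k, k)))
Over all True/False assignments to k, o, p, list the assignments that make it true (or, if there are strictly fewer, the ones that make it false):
is true only for:
  k=False, o=False, p=True;
  k=False, o=True, p=True;
  k=True, o=False, p=True;
  k=True, o=True, p=True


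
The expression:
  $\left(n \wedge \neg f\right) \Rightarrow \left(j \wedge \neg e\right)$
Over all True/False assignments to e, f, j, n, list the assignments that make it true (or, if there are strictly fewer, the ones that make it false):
is false only for:
  e=False, f=False, j=False, n=True;
  e=True, f=False, j=False, n=True;
  e=True, f=False, j=True, n=True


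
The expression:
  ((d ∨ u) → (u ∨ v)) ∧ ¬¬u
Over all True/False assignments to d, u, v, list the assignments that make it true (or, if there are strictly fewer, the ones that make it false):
is true only for:
  d=False, u=True, v=False;
  d=False, u=True, v=True;
  d=True, u=True, v=False;
  d=True, u=True, v=True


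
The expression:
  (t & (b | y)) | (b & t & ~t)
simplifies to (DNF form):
(b & t) | (t & y)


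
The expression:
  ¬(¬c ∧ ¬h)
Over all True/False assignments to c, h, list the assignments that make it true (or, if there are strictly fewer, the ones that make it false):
is false only for:
  c=False, h=False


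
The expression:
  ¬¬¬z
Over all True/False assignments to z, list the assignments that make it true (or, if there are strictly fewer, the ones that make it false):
is true only for:
  z=False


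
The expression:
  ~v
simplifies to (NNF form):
~v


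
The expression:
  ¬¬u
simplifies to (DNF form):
u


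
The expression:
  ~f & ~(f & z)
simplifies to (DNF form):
~f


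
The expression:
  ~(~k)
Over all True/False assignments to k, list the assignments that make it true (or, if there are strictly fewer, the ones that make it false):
is true only for:
  k=True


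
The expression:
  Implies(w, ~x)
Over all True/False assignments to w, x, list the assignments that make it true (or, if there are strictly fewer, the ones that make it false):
is false only for:
  w=True, x=True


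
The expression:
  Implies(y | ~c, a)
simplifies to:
a | (c & ~y)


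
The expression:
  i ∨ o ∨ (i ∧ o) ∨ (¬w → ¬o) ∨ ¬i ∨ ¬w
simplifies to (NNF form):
True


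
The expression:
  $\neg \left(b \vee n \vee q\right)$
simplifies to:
$\neg b \wedge \neg n \wedge \neg q$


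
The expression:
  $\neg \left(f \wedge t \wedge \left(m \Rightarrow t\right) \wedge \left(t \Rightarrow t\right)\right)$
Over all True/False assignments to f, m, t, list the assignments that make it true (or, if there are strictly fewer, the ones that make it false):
is false only for:
  f=True, m=False, t=True;
  f=True, m=True, t=True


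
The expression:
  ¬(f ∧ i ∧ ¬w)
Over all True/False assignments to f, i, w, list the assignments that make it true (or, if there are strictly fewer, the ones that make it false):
is false only for:
  f=True, i=True, w=False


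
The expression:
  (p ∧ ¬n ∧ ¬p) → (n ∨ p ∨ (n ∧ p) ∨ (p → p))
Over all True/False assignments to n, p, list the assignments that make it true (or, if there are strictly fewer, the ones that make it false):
is always true.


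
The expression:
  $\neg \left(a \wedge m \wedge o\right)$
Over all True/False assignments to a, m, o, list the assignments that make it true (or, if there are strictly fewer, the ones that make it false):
is false only for:
  a=True, m=True, o=True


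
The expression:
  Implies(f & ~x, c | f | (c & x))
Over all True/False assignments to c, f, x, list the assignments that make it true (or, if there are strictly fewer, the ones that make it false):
is always true.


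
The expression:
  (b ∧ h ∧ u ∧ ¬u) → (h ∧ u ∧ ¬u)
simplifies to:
True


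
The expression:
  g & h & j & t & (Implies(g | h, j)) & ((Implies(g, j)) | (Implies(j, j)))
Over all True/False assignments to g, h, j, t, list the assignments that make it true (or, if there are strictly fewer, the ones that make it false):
is true only for:
  g=True, h=True, j=True, t=True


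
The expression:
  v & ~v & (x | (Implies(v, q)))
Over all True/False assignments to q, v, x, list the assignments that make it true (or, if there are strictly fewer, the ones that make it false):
is never true.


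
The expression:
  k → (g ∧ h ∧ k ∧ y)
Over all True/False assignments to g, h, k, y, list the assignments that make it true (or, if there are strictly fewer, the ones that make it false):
is false only for:
  g=False, h=False, k=True, y=False;
  g=False, h=False, k=True, y=True;
  g=False, h=True, k=True, y=False;
  g=False, h=True, k=True, y=True;
  g=True, h=False, k=True, y=False;
  g=True, h=False, k=True, y=True;
  g=True, h=True, k=True, y=False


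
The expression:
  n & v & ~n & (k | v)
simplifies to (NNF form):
False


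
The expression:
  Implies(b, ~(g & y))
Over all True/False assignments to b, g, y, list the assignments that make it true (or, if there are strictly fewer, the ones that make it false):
is false only for:
  b=True, g=True, y=True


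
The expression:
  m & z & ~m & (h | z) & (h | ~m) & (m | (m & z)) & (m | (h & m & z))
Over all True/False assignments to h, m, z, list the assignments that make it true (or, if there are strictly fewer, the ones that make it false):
is never true.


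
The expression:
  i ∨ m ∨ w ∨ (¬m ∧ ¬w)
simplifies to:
True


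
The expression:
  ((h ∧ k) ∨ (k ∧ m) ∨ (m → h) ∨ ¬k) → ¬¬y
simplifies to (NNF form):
y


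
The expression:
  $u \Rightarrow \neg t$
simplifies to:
$\neg t \vee \neg u$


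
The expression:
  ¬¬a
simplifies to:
a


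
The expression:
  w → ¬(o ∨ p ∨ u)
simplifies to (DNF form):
(¬o ∧ ¬p ∧ ¬u) ∨ ¬w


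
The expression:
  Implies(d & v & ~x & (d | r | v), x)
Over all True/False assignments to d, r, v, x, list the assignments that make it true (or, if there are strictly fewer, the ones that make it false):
is false only for:
  d=True, r=False, v=True, x=False;
  d=True, r=True, v=True, x=False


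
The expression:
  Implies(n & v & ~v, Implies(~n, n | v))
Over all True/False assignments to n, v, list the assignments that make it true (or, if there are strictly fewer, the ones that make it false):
is always true.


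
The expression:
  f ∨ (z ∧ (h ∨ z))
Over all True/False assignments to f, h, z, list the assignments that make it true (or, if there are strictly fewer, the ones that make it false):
is false only for:
  f=False, h=False, z=False;
  f=False, h=True, z=False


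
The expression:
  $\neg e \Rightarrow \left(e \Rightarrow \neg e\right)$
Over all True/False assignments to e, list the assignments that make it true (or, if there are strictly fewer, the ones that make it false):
is always true.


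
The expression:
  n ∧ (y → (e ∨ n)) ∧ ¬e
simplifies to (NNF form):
n ∧ ¬e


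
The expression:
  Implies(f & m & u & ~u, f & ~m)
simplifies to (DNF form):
True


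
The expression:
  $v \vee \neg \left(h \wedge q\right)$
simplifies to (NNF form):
$v \vee \neg h \vee \neg q$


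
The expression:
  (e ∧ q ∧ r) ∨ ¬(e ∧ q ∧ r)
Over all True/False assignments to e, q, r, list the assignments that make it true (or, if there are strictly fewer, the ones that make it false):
is always true.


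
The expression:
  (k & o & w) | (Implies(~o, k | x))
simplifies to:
k | o | x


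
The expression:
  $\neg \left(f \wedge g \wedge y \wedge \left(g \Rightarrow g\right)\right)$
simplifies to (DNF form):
$\neg f \vee \neg g \vee \neg y$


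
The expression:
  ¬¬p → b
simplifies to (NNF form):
b ∨ ¬p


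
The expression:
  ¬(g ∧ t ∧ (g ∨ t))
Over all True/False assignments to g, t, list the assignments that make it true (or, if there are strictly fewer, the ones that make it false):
is false only for:
  g=True, t=True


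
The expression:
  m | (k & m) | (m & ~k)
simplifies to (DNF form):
m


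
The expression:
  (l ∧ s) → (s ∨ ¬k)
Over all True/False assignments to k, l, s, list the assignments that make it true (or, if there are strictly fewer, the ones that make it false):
is always true.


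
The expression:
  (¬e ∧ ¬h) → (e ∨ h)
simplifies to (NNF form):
e ∨ h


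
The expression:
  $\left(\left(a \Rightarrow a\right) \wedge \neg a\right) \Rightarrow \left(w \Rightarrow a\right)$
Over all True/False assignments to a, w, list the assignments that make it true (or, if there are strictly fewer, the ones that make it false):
is false only for:
  a=False, w=True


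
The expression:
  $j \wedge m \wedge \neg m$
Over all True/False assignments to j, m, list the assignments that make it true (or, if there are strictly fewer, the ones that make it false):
is never true.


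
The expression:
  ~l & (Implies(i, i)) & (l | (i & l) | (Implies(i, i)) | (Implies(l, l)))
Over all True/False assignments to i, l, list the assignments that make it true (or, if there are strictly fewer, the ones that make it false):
is true only for:
  i=False, l=False;
  i=True, l=False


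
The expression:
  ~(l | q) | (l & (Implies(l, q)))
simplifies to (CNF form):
(l | ~q) & (q | ~l)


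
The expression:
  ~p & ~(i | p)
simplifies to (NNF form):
~i & ~p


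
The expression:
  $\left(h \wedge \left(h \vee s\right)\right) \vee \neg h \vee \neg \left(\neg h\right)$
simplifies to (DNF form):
$\text{True}$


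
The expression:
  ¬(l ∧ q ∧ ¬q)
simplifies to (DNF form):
True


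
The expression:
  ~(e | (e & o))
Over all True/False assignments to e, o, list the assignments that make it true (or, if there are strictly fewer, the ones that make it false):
is true only for:
  e=False, o=False;
  e=False, o=True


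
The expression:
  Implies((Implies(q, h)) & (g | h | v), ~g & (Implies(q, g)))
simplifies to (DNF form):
(q & ~h) | (~g & ~q)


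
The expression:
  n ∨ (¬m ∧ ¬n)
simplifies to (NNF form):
n ∨ ¬m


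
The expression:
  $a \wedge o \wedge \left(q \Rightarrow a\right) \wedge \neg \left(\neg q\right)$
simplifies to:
$a \wedge o \wedge q$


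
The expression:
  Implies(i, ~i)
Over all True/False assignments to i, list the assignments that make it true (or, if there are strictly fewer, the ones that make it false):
is true only for:
  i=False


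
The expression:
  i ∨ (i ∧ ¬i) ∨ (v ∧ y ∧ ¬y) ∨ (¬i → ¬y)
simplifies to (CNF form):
i ∨ ¬y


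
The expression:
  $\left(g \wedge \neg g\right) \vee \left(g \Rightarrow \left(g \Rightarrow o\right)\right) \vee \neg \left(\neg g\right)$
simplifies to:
$\text{True}$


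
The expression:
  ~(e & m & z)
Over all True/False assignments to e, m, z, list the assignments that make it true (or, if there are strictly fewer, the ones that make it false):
is false only for:
  e=True, m=True, z=True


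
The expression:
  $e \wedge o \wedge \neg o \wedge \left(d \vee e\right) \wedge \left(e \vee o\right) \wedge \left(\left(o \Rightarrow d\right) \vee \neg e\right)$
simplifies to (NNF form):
$\text{False}$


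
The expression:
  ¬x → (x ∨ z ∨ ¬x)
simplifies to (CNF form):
True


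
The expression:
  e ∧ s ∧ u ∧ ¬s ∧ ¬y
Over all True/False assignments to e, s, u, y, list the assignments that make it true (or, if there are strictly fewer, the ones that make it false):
is never true.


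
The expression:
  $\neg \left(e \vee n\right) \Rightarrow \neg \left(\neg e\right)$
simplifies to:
$e \vee n$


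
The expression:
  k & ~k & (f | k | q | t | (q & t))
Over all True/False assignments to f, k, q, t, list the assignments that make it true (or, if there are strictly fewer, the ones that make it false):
is never true.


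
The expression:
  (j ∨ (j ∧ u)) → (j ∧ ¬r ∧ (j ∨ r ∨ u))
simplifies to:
¬j ∨ ¬r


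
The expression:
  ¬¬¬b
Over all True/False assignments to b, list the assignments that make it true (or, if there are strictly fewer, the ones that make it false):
is true only for:
  b=False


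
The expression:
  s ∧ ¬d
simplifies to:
s ∧ ¬d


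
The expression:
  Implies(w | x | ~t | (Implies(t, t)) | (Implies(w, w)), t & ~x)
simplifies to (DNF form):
t & ~x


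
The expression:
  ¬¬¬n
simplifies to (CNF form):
¬n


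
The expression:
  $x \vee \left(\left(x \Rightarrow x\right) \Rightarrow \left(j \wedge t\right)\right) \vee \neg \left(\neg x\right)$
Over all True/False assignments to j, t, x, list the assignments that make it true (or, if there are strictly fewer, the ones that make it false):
is false only for:
  j=False, t=False, x=False;
  j=False, t=True, x=False;
  j=True, t=False, x=False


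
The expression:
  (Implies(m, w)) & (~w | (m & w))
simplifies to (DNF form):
(m & w) | (~m & ~w)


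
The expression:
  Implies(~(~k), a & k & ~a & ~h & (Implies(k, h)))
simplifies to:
~k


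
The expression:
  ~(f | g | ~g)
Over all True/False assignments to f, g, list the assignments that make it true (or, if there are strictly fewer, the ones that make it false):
is never true.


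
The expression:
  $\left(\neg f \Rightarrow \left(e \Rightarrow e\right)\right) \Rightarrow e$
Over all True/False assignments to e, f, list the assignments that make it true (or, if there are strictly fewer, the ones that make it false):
is true only for:
  e=True, f=False;
  e=True, f=True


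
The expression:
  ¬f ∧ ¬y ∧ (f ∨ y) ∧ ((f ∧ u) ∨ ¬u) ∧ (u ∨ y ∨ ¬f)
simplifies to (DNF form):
False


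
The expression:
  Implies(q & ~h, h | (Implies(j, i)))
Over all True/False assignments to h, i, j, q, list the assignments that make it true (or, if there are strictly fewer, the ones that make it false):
is false only for:
  h=False, i=False, j=True, q=True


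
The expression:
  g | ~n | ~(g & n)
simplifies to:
True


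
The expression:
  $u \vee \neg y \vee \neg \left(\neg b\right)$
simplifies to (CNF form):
$b \vee u \vee \neg y$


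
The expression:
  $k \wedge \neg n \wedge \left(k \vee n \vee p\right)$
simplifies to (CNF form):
$k \wedge \neg n$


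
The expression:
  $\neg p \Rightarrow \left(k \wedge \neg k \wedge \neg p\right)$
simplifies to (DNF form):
$p$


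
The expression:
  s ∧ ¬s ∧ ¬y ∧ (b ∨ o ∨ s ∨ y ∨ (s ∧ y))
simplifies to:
False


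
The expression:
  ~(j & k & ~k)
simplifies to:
True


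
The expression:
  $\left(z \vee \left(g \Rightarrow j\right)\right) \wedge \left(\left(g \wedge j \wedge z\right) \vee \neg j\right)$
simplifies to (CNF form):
$\left(g \vee \neg j\right) \wedge \left(z \vee \neg g\right)$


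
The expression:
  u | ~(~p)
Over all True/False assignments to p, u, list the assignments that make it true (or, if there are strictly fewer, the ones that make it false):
is false only for:
  p=False, u=False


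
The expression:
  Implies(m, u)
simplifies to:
u | ~m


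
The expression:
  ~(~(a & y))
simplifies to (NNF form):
a & y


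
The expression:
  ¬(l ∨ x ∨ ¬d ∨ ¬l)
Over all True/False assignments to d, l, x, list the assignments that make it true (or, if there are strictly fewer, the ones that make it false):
is never true.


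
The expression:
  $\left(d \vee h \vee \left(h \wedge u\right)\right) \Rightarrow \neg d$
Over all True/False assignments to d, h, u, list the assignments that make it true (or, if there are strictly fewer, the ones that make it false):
is true only for:
  d=False, h=False, u=False;
  d=False, h=False, u=True;
  d=False, h=True, u=False;
  d=False, h=True, u=True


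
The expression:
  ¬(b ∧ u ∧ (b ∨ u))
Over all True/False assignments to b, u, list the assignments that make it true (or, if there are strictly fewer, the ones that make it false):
is false only for:
  b=True, u=True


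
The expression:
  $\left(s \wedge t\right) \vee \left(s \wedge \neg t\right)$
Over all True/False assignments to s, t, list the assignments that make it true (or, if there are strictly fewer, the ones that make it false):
is true only for:
  s=True, t=False;
  s=True, t=True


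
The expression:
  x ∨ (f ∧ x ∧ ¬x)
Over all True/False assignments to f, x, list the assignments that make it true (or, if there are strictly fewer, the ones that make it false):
is true only for:
  f=False, x=True;
  f=True, x=True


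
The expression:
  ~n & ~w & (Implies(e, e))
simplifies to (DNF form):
~n & ~w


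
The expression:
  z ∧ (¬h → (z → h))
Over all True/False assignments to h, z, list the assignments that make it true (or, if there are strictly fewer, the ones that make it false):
is true only for:
  h=True, z=True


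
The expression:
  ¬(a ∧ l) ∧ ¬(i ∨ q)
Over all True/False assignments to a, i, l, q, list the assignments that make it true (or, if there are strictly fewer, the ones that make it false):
is true only for:
  a=False, i=False, l=False, q=False;
  a=False, i=False, l=True, q=False;
  a=True, i=False, l=False, q=False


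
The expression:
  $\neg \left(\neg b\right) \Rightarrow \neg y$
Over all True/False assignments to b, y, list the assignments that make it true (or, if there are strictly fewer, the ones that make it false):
is false only for:
  b=True, y=True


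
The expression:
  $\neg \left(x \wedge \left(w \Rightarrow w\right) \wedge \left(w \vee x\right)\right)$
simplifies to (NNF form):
$\neg x$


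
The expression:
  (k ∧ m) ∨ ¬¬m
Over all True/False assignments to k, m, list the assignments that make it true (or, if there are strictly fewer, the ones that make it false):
is true only for:
  k=False, m=True;
  k=True, m=True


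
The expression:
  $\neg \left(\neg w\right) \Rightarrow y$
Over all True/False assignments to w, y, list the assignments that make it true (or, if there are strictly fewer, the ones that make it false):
is false only for:
  w=True, y=False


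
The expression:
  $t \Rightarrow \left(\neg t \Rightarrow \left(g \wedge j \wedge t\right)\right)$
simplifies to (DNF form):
$\text{True}$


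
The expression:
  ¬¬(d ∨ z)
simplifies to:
d ∨ z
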